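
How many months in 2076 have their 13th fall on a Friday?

2

Check the 13th of each month of 2076: Jan 13: Mon, Feb 13: Thu, Mar 13: Fri, Apr 13: Mon, May 13: Wed, Jun 13: Sat, Jul 13: Mon, Aug 13: Thu, Sep 13: Sun, Oct 13: Tue, Nov 13: Fri, Dec 13: Sun.
Friday occurs in March, November — 2 months.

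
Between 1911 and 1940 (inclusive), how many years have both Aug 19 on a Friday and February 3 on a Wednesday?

1

Check each year's weekday for Aug 19 and February 3:
  1911: Sat/Fri  1912: Mon/Sat  1913: Tue/Mon  1914: Wed/Tue  1915: Thu/Wed  1916: Sat/Thu  1917: Sun/Sat  1918: Mon/Sun  1919: Tue/Mon  1920: Thu/Tue  1921: Fri/Thu  1922: Sat/Fri  1923: Sun/Sat  1924: Tue/Sun  1925: Wed/Tue  1926: Thu/Wed  1927: Fri/Thu  1928: Sun/Fri  1929: Mon/Sun  1930: Tue/Mon  1931: Wed/Tue  1932: Fri/Wed ✓  1933: Sat/Fri  1934: Sun/Sat  1935: Mon/Sun  1936: Wed/Mon  1937: Thu/Wed  1938: Fri/Thu  1939: Sat/Fri  1940: Mon/Sat
Both conditions hold in: 1932 — 1.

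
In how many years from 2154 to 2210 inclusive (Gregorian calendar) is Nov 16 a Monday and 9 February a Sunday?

Check each year's weekday for Nov 16 and 9 February:
  2154: Sat/Sat  2155: Sun/Sun  2156: Tue/Mon  2157: Wed/Wed  2158: Thu/Thu  2159: Fri/Fri  2160: Sun/Sat  2161: Mon/Mon  2162: Tue/Tue  2163: Wed/Wed  2164: Fri/Thu  2165: Sat/Sat  2166: Sun/Sun  2167: Mon/Mon  …(29 more)…  2197: Thu/Thu  2198: Fri/Fri  2199: Sat/Sat  2200: Sun/Sun  2201: Mon/Mon  2202: Tue/Tue  2203: Wed/Wed  2204: Fri/Thu  2205: Sat/Sat  2206: Sun/Sun  2207: Mon/Mon  2208: Wed/Tue  2209: Thu/Thu  2210: Fri/Fri
Both conditions hold in: 2172 — 1.

1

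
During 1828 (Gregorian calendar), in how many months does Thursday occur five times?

4

A month of length L has five Thursdays iff its first Thursday is on day ≤ L−28 (so day 1–3 in a 31-day month, 1–2 in a 30-day month, day 1 in a leap February).
Checking each month of 1828: Jan starts Tue (31d) ✓; Feb starts Fri (29d); Mar starts Sat (31d); Apr starts Tue (30d); May starts Thu (31d) ✓; Jun starts Sun (30d); Jul starts Tue (31d) ✓; Aug starts Fri (31d); Sep starts Mon (30d); Oct starts Wed (31d) ✓; Nov starts Sat (30d); Dec starts Mon (31d).
Five-Thursday months: January, May, July, October → 4.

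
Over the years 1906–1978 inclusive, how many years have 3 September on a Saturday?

Track 3 September's weekday year by year (advancing +1, or +2 across a Feb 29):
  1906: Mon  1907: Tue (+1)  1908: Thu (+2)  1909: Fri (+1)  1910: Sat (+1) ✓
  1911: Sun (+1)  1912: Tue (+2)  1913: Wed (+1)  1914: Thu (+1)  1915: Fri (+1)
  1916: Sun (+2)  1917: Mon (+1)  1918: Tue (+1)  1919: Wed (+1)  … (45 more years) …
  1965: Fri (+1)  1966: Sat (+1) ✓  1967: Sun (+1)  1968: Tue (+2)  1969: Wed (+1)
  1970: Thu (+1)  1971: Fri (+1)  1972: Sun (+2)  1973: Mon (+1)  1974: Tue (+1)
  1975: Wed (+1)  1976: Fri (+2)  1977: Sat (+1) ✓  1978: Sun (+1)
Saturday years: 1910, 1921, 1927, 1932, 1938, 1949, 1955, 1960, 1966, 1977 — 10 in total.

10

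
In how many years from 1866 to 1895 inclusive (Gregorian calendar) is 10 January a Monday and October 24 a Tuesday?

Check each year's weekday for 10 January and October 24:
  1866: Wed/Wed  1867: Thu/Thu  1868: Fri/Sat  1869: Sun/Sun  1870: Mon/Mon  1871: Tue/Tue  1872: Wed/Thu  1873: Fri/Fri  1874: Sat/Sat  1875: Sun/Sun  1876: Mon/Tue ✓  1877: Wed/Wed  1878: Thu/Thu  1879: Fri/Fri  1880: Sat/Sun  1881: Mon/Mon  1882: Tue/Tue  1883: Wed/Wed  1884: Thu/Fri  1885: Sat/Sat  1886: Sun/Sun  1887: Mon/Mon  1888: Tue/Wed  1889: Thu/Thu  1890: Fri/Fri  1891: Sat/Sat  1892: Sun/Mon  1893: Tue/Tue  1894: Wed/Wed  1895: Thu/Thu
Both conditions hold in: 1876 — 1.

1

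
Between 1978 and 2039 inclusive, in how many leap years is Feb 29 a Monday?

Leap years in 1978–2039: 15 of them.
Feb 29 weekday advances by 5 (mod 7) from one leap year to the next four years later (or differs when a century non-leap intervenes).
Leap-day weekdays: 1980:Fri 1984:Wed 1988:Mon✓ 1992:Sat 1996:Thu 2000:Tue 2004:Sun 2008:Fri 2012:Wed 2016:Mon✓ 2020:Sat 2024:Thu 2028:Tue 2032:Sun 2036:Fri
Monday: 1988, 2016 → 2.

2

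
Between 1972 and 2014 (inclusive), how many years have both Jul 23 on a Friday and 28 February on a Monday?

Check each year's weekday for Jul 23 and 28 February:
  1972: Sun/Mon  1973: Mon/Wed  1974: Tue/Thu  1975: Wed/Fri  1976: Fri/Sat  1977: Sat/Mon  1978: Sun/Tue  1979: Mon/Wed  1980: Wed/Thu  1981: Thu/Sat  1982: Fri/Sun  1983: Sat/Mon  1984: Mon/Tue  1985: Tue/Thu  …(15 more)…  2001: Mon/Wed  2002: Tue/Thu  2003: Wed/Fri  2004: Fri/Sat  2005: Sat/Mon  2006: Sun/Tue  2007: Mon/Wed  2008: Wed/Thu  2009: Thu/Sat  2010: Fri/Sun  2011: Sat/Mon  2012: Mon/Tue  2013: Tue/Thu  2014: Wed/Fri
Both conditions hold in: no year — 0.

0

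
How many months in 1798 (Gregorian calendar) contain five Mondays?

5

A month of length L has five Mondays iff its first Monday is on day ≤ L−28 (so day 1–3 in a 31-day month, 1–2 in a 30-day month, day 1 in a leap February).
Checking each month of 1798: Jan starts Mon (31d) ✓; Feb starts Thu (28d); Mar starts Thu (31d); Apr starts Sun (30d) ✓; May starts Tue (31d); Jun starts Fri (30d); Jul starts Sun (31d) ✓; Aug starts Wed (31d); Sep starts Sat (30d); Oct starts Mon (31d) ✓; Nov starts Thu (30d); Dec starts Sat (31d) ✓.
Five-Monday months: January, April, July, October, December → 5.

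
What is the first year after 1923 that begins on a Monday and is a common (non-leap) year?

Jan 1 advances by 2 weekdays after a leap year and by 1 after a common year.
1923: Jan 1 is Monday.
1924: Tuesday (leap)
1925: Thursday
1926: Friday
1927: Saturday
1928: Sunday (leap)
1929: Tuesday
1930: Wednesday
1931: Thursday
1932: Friday (leap)
1933: Sunday
1934: Monday
1934 begins on a Monday and is a common year.

1934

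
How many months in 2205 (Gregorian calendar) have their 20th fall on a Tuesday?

1

Check the 20th of each month of 2205: Jan 20: Sun, Feb 20: Wed, Mar 20: Wed, Apr 20: Sat, May 20: Mon, Jun 20: Thu, Jul 20: Sat, Aug 20: Tue, Sep 20: Fri, Oct 20: Sun, Nov 20: Wed, Dec 20: Fri.
Tuesday occurs in August — 1 month.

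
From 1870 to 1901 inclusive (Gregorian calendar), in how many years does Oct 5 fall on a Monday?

4

Track Oct 5's weekday year by year (advancing +1, or +2 across a Feb 29):
  1870: Wed  1871: Thu (+1)  1872: Sat (+2)  1873: Sun (+1)  1874: Mon (+1) ✓
  1875: Tue (+1)  1876: Thu (+2)  1877: Fri (+1)  1878: Sat (+1)  1879: Sun (+1)
  1880: Tue (+2)  1881: Wed (+1)  1882: Thu (+1)  1883: Fri (+1)  … (4 more years) …
  1888: Fri (+2)  1889: Sat (+1)  1890: Sun (+1)  1891: Mon (+1) ✓  1892: Wed (+2)
  1893: Thu (+1)  1894: Fri (+1)  1895: Sat (+1)  1896: Mon (+2) ✓  1897: Tue (+1)
  1898: Wed (+1)  1899: Thu (+1)  1900: Fri (+1)  1901: Sat (+1)
Monday years: 1874, 1885, 1891, 1896 — 4 in total.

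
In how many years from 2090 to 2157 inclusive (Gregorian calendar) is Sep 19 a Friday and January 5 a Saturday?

3

Check each year's weekday for Sep 19 and January 5:
  2090: Tue/Thu  2091: Wed/Fri  2092: Fri/Sat ✓  2093: Sat/Mon  2094: Sun/Tue  2095: Mon/Wed  2096: Wed/Thu  2097: Thu/Sat  2098: Fri/Sun  2099: Sat/Mon  2100: Sun/Tue  2101: Mon/Wed  2102: Tue/Thu  2103: Wed/Fri  …(40 more)…  2144: Sat/Sun  2145: Sun/Tue  2146: Mon/Wed  2147: Tue/Thu  2148: Thu/Fri  2149: Fri/Sun  2150: Sat/Mon  2151: Sun/Tue  2152: Tue/Wed  2153: Wed/Fri  2154: Thu/Sat  2155: Fri/Sun  2156: Sun/Mon  2157: Mon/Wed
Both conditions hold in: 2092, 2104, 2132 — 3.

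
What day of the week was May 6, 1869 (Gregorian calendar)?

Thursday

January 1, 1869 is a Friday.
May 6 is day 126 of the year, i.e. 125 days after Jan 1.
125 mod 7 = 6, so advance 6 weekdays from Friday: Thursday.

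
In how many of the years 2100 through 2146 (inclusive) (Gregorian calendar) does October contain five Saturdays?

22

October has 31 days; it has five Saturdays when Saturday falls among the first (month-length − 28) days — i.e. when October 1 is one of Saturday/Friday/Thursday.
October 1 by year: 2100:Fri✓ 2101:Sat✓ 2102:Sun 2103:Mon 2104:Wed 2105:Thu✓ 2106:Fri✓ 2107:Sat✓ 2108:Mon 2109:Tue 2110:Wed 2111:Thu✓ 2112:Sat✓ 2113:Sun 2114:Mon …(17 more)… 2132:Wed 2133:Thu✓ 2134:Fri✓ 2135:Sat✓ 2136:Mon 2137:Tue 2138:Wed 2139:Thu✓ 2140:Sat✓ 2141:Sun 2142:Mon 2143:Tue 2144:Thu✓ 2145:Fri✓ 2146:Sat✓
Years with five Saturdays: 2100, 2101, 2105, 2106, 2107, 2111, 2112, 2116, 2117, 2118, 2122, 2123, 2128, 2129, 2133, 2134, 2135, 2139, 2140, 2144, 2145, 2146 → 22.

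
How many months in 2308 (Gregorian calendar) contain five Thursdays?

A month of length L has five Thursdays iff its first Thursday is on day ≤ L−28 (so day 1–3 in a 31-day month, 1–2 in a 30-day month, day 1 in a leap February).
Checking each month of 2308: Jan starts Wed (31d) ✓; Feb starts Sat (29d); Mar starts Sun (31d); Apr starts Wed (30d) ✓; May starts Fri (31d); Jun starts Mon (30d); Jul starts Wed (31d) ✓; Aug starts Sat (31d); Sep starts Tue (30d); Oct starts Thu (31d) ✓; Nov starts Sun (30d); Dec starts Tue (31d) ✓.
Five-Thursday months: January, April, July, October, December → 5.

5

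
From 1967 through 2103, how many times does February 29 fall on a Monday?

4

Leap years in 1967–2103: 33 of them.
Feb 29 weekday advances by 5 (mod 7) from one leap year to the next four years later (or differs when a century non-leap intervenes).
Leap-day weekdays: 1968:Thu 1972:Tue 1976:Sun 1980:Fri 1984:Wed 1988:Mon✓ 1992:Sat 1996:Thu 2000:Tue 2004:Sun 2008:Fri 2012:Wed 2016:Mon✓ …(7 more)… 2048:Sat 2052:Thu 2056:Tue 2060:Sun 2064:Fri 2068:Wed 2072:Mon✓ 2076:Sat 2080:Thu 2084:Tue 2088:Sun 2092:Fri 2096:Wed
Monday: 1988, 2016, 2044, 2072 → 4.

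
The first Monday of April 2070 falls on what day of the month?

7

April 1, 2070 is a Tuesday, so the first Monday is the 7th.
The first Monday is 7 + 0 = 7.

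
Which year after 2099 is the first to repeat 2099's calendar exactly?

2105

Two years share a calendar iff Jan 1 falls on the same weekday and both are leap or both are common. 2099: Jan 1 is Thursday, common year.
2100: Jan 1 Friday, common
2101: Jan 1 Saturday, common
2102: Jan 1 Sunday, common
2103: Jan 1 Monday, common
2104: Jan 1 Tuesday, leap
2105: Jan 1 Thursday, common
2105 matches on both conditions.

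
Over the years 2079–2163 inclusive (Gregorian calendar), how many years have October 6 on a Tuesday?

Track October 6's weekday year by year (advancing +1, or +2 across a Feb 29):
  2079: Fri  2080: Sun (+2)  2081: Mon (+1)  2082: Tue (+1) ✓  2083: Wed (+1)
  2084: Fri (+2)  2085: Sat (+1)  2086: Sun (+1)  2087: Mon (+1)  2088: Wed (+2)
  2089: Thu (+1)  2090: Fri (+1)  2091: Sat (+1)  2092: Mon (+2)  … (57 more years) …
  2150: Tue (+1) ✓  2151: Wed (+1)  2152: Fri (+2)  2153: Sat (+1)  2154: Sun (+1)
  2155: Mon (+1)  2156: Wed (+2)  2157: Thu (+1)  2158: Fri (+1)  2159: Sat (+1)
  2160: Mon (+2)  2161: Tue (+1) ✓  2162: Wed (+1)  2163: Thu (+1)
Tuesday years: 2082, 2093, 2099, 2105, 2111, 2116, 2122, 2133, 2139, 2144, 2150, 2161 — 12 in total.

12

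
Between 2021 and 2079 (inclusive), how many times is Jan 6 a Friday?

9

Track Jan 6's weekday year by year (advancing +1, or +2 across a Feb 29):
  2021: Wed  2022: Thu (+1)  2023: Fri (+1) ✓  2024: Sat (+1)  2025: Mon (+2)
  2026: Tue (+1)  2027: Wed (+1)  2028: Thu (+1)  2029: Sat (+2)  2030: Sun (+1)
  2031: Mon (+1)  2032: Tue (+1)  2033: Thu (+2)  2034: Fri (+1) ✓  … (31 more years) …
  2066: Wed (+1)  2067: Thu (+1)  2068: Fri (+1) ✓  2069: Sun (+2)  2070: Mon (+1)
  2071: Tue (+1)  2072: Wed (+1)  2073: Fri (+2) ✓  2074: Sat (+1)  2075: Sun (+1)
  2076: Mon (+1)  2077: Wed (+2)  2078: Thu (+1)  2079: Fri (+1) ✓
Friday years: 2023, 2034, 2040, 2045, 2051, 2062, 2068, 2073, 2079 — 9 in total.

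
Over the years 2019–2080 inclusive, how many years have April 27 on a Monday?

Track April 27's weekday year by year (advancing +1, or +2 across a Feb 29):
  2019: Sat  2020: Mon (+2) ✓  2021: Tue (+1)  2022: Wed (+1)  2023: Thu (+1)
  2024: Sat (+2)  2025: Sun (+1)  2026: Mon (+1) ✓  2027: Tue (+1)  2028: Thu (+2)
  2029: Fri (+1)  2030: Sat (+1)  2031: Sun (+1)  2032: Tue (+2)  … (34 more years) …
  2067: Wed (+1)  2068: Fri (+2)  2069: Sat (+1)  2070: Sun (+1)  2071: Mon (+1) ✓
  2072: Wed (+2)  2073: Thu (+1)  2074: Fri (+1)  2075: Sat (+1)  2076: Mon (+2) ✓
  2077: Tue (+1)  2078: Wed (+1)  2079: Thu (+1)  2080: Sat (+2)
Monday years: 2020, 2026, 2037, 2043, 2048, 2054, 2065, 2071, 2076 — 9 in total.

9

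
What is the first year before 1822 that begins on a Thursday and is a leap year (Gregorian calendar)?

1784

Jan 1 advances by 2 weekdays after a leap year and by 1 after a common year.
1822: Jan 1 is Tuesday.
1821: Monday
1820: Saturday (leap)
1819: Friday
1818: Thursday
1817: Wednesday
1816: Monday (leap)
1815: Sunday
1814: Saturday
1813: Friday
1812: Wednesday (leap)
1811: Tuesday
1810: Monday
1809: Sunday
1808: Friday (leap)
1807: Thursday
1806: Wednesday
1805: Tuesday
1804: Sunday (leap)
1803: Saturday
1802: Friday
1801: Thursday
1800: Wednesday
1799: Tuesday
1798: Monday
1797: Sunday
1796: Friday (leap)
1795: Thursday
1794: Wednesday
1793: Tuesday
1792: Sunday (leap)
1791: Saturday
1790: Friday
1789: Thursday
1788: Tuesday (leap)
1787: Monday
1786: Sunday
1785: Saturday
1784: Thursday (leap)
1784 begins on a Thursday and is a leap year.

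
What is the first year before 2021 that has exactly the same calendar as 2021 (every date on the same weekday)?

Two years share a calendar iff Jan 1 falls on the same weekday and both are leap or both are common. 2021: Jan 1 is Friday, common year.
2020: Jan 1 Wednesday, leap
2019: Jan 1 Tuesday, common
2018: Jan 1 Monday, common
2017: Jan 1 Sunday, common
2016: Jan 1 Friday, leap
2015: Jan 1 Thursday, common
2014: Jan 1 Wednesday, common
2013: Jan 1 Tuesday, common
2012: Jan 1 Sunday, leap
2011: Jan 1 Saturday, common
2010: Jan 1 Friday, common
2010 matches on both conditions.

2010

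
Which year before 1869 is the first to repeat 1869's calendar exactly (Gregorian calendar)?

Two years share a calendar iff Jan 1 falls on the same weekday and both are leap or both are common. 1869: Jan 1 is Friday, common year.
1868: Jan 1 Wednesday, leap
1867: Jan 1 Tuesday, common
1866: Jan 1 Monday, common
1865: Jan 1 Sunday, common
1864: Jan 1 Friday, leap
1863: Jan 1 Thursday, common
1862: Jan 1 Wednesday, common
1861: Jan 1 Tuesday, common
1860: Jan 1 Sunday, leap
1859: Jan 1 Saturday, common
1858: Jan 1 Friday, common
1858 matches on both conditions.

1858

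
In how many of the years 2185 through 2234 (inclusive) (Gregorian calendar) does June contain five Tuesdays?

June has 30 days; it has five Tuesdays when Tuesday falls among the first (month-length − 28) days — i.e. when June 1 is one of Tuesday/Monday.
June 1 by year: 2185:Wed 2186:Thu 2187:Fri 2188:Sun 2189:Mon✓ 2190:Tue✓ 2191:Wed 2192:Fri 2193:Sat 2194:Sun 2195:Mon✓ 2196:Wed 2197:Thu 2198:Fri 2199:Sat …(20 more)… 2220:Thu 2221:Fri 2222:Sat 2223:Sun 2224:Tue✓ 2225:Wed 2226:Thu 2227:Fri 2228:Sun 2229:Mon✓ 2230:Tue✓ 2231:Wed 2232:Fri 2233:Sat 2234:Sun
Years with five Tuesdays: 2189, 2190, 2195, 2201, 2202, 2207, 2212, 2213, 2218, 2219, 2224, 2229, 2230 → 13.

13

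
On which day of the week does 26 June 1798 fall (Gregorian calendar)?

January 1, 1798 is a Monday.
June 26 is day 177 of the year, i.e. 176 days after Jan 1.
176 mod 7 = 1, so advance 1 weekday from Monday: Tuesday.

Tuesday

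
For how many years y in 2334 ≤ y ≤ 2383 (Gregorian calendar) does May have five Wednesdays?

May has 31 days; it has five Wednesdays when Wednesday falls among the first (month-length − 28) days — i.e. when May 1 is one of Wednesday/Tuesday/Monday.
May 1 by year: 2334:Tue✓ 2335:Wed✓ 2336:Fri 2337:Sat 2338:Sun 2339:Mon✓ 2340:Wed✓ 2341:Thu 2342:Fri 2343:Sat 2344:Mon✓ 2345:Tue✓ 2346:Wed✓ 2347:Thu 2348:Sat …(20 more)… 2369:Thu 2370:Fri 2371:Sat 2372:Mon✓ 2373:Tue✓ 2374:Wed✓ 2375:Thu 2376:Sat 2377:Sun 2378:Mon✓ 2379:Tue✓ 2380:Thu 2381:Fri 2382:Sat 2383:Sun
Years with five Wednesdays: 2334, 2335, 2339, 2340, 2344, 2345, 2346, 2350, 2351, 2356, 2357, 2361, 2362, 2363, 2367, 2368, 2372, 2373, 2374, 2378, 2379 → 21.

21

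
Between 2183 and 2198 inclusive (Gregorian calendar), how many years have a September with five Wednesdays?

September has 30 days; it has five Wednesdays when Wednesday falls among the first (month-length − 28) days — i.e. when September 1 is one of Wednesday/Tuesday.
September 1 by year: 2183:Mon 2184:Wed✓ 2185:Thu 2186:Fri 2187:Sat 2188:Mon 2189:Tue✓ 2190:Wed✓ 2191:Thu 2192:Sat 2193:Sun 2194:Mon 2195:Tue✓ 2196:Thu 2197:Fri 2198:Sat
Years with five Wednesdays: 2184, 2189, 2190, 2195 → 4.

4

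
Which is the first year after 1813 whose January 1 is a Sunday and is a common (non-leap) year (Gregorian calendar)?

1815

Jan 1 advances by 2 weekdays after a leap year and by 1 after a common year.
1813: Jan 1 is Friday.
1814: Saturday
1815: Sunday
1815 begins on a Sunday and is a common year.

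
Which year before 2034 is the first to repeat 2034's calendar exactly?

2023

Two years share a calendar iff Jan 1 falls on the same weekday and both are leap or both are common. 2034: Jan 1 is Sunday, common year.
2033: Jan 1 Saturday, common
2032: Jan 1 Thursday, leap
2031: Jan 1 Wednesday, common
2030: Jan 1 Tuesday, common
2029: Jan 1 Monday, common
2028: Jan 1 Saturday, leap
2027: Jan 1 Friday, common
2026: Jan 1 Thursday, common
2025: Jan 1 Wednesday, common
2024: Jan 1 Monday, leap
2023: Jan 1 Sunday, common
2023 matches on both conditions.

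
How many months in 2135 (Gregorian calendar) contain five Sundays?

A month of length L has five Sundays iff its first Sunday is on day ≤ L−28 (so day 1–3 in a 31-day month, 1–2 in a 30-day month, day 1 in a leap February).
Checking each month of 2135: Jan starts Sat (31d) ✓; Feb starts Tue (28d); Mar starts Tue (31d); Apr starts Fri (30d); May starts Sun (31d) ✓; Jun starts Wed (30d); Jul starts Fri (31d) ✓; Aug starts Mon (31d); Sep starts Thu (30d); Oct starts Sat (31d) ✓; Nov starts Tue (30d); Dec starts Thu (31d).
Five-Sunday months: January, May, July, October → 4.

4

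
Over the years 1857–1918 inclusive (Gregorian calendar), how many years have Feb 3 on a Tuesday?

Track Feb 3's weekday year by year (advancing +1, or +2 across a Feb 29):
  1857: Tue ✓  1858: Wed (+1)  1859: Thu (+1)  1860: Fri (+1)  1861: Sun (+2)
  1862: Mon (+1)  1863: Tue (+1) ✓  1864: Wed (+1)  1865: Fri (+2)  1866: Sat (+1)
  1867: Sun (+1)  1868: Mon (+1)  1869: Wed (+2)  1870: Thu (+1)  … (34 more years) …
  1905: Fri (+2)  1906: Sat (+1)  1907: Sun (+1)  1908: Mon (+1)  1909: Wed (+2)
  1910: Thu (+1)  1911: Fri (+1)  1912: Sat (+1)  1913: Mon (+2)  1914: Tue (+1) ✓
  1915: Wed (+1)  1916: Thu (+1)  1917: Sat (+2)  1918: Sun (+1)
Tuesday years: 1857, 1863, 1874, 1880, 1885, 1891, 1903, 1914 — 8 in total.

8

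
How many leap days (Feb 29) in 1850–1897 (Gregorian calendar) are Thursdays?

Leap years in 1850–1897: 12 of them.
Feb 29 weekday advances by 5 (mod 7) from one leap year to the next four years later (or differs when a century non-leap intervenes).
Leap-day weekdays: 1852:Sun 1856:Fri 1860:Wed 1864:Mon 1868:Sat 1872:Thu✓ 1876:Tue 1880:Sun 1884:Fri 1888:Wed 1892:Mon 1896:Sat
Thursday: 1872 → 1.

1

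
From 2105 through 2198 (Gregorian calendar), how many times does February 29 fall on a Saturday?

Leap years in 2105–2198: 23 of them.
Feb 29 weekday advances by 5 (mod 7) from one leap year to the next four years later (or differs when a century non-leap intervenes).
Leap-day weekdays: 2108:Wed 2112:Mon 2116:Sat✓ 2120:Thu 2124:Tue 2128:Sun 2132:Fri 2136:Wed 2140:Mon 2144:Sat✓ 2148:Thu 2152:Tue 2156:Sun 2160:Fri 2164:Wed 2168:Mon 2172:Sat✓ 2176:Thu 2180:Tue 2184:Sun 2188:Fri 2192:Wed 2196:Mon
Saturday: 2116, 2144, 2172 → 3.

3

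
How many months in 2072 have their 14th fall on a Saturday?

Check the 14th of each month of 2072: Jan 14: Thu, Feb 14: Sun, Mar 14: Mon, Apr 14: Thu, May 14: Sat, Jun 14: Tue, Jul 14: Thu, Aug 14: Sun, Sep 14: Wed, Oct 14: Fri, Nov 14: Mon, Dec 14: Wed.
Saturday occurs in May — 1 month.

1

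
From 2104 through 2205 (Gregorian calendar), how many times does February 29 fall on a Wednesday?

Leap years in 2104–2205: 25 of them.
Feb 29 weekday advances by 5 (mod 7) from one leap year to the next four years later (or differs when a century non-leap intervenes).
Leap-day weekdays: 2104:Fri 2108:Wed✓ 2112:Mon 2116:Sat 2120:Thu 2124:Tue 2128:Sun 2132:Fri 2136:Wed✓ 2140:Mon 2144:Sat 2148:Thu 2152:Tue 2156:Sun 2160:Fri 2164:Wed✓ 2168:Mon 2172:Sat 2176:Thu 2180:Tue 2184:Sun 2188:Fri 2192:Wed✓ 2196:Mon 2204:Wed✓
Wednesday: 2108, 2136, 2164, 2192, 2204 → 5.

5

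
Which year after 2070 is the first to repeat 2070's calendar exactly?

Two years share a calendar iff Jan 1 falls on the same weekday and both are leap or both are common. 2070: Jan 1 is Wednesday, common year.
2071: Jan 1 Thursday, common
2072: Jan 1 Friday, leap
2073: Jan 1 Sunday, common
2074: Jan 1 Monday, common
2075: Jan 1 Tuesday, common
2076: Jan 1 Wednesday, leap
2077: Jan 1 Friday, common
2078: Jan 1 Saturday, common
2079: Jan 1 Sunday, common
2080: Jan 1 Monday, leap
2081: Jan 1 Wednesday, common
2081 matches on both conditions.

2081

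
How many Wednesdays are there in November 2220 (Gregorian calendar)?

5

November 2220 has 30 days and begins on Wednesday.
The first Wednesday is November 1.
Wednesdays fall on 1, 8, 15, 22, 29 — that's 5.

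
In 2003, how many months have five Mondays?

4

A month of length L has five Mondays iff its first Monday is on day ≤ L−28 (so day 1–3 in a 31-day month, 1–2 in a 30-day month, day 1 in a leap February).
Checking each month of 2003: Jan starts Wed (31d); Feb starts Sat (28d); Mar starts Sat (31d) ✓; Apr starts Tue (30d); May starts Thu (31d); Jun starts Sun (30d) ✓; Jul starts Tue (31d); Aug starts Fri (31d); Sep starts Mon (30d) ✓; Oct starts Wed (31d); Nov starts Sat (30d); Dec starts Mon (31d) ✓.
Five-Monday months: March, June, September, December → 4.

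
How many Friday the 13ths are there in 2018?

Check the 13th of each month of 2018: Jan 13: Sat, Feb 13: Tue, Mar 13: Tue, Apr 13: Fri, May 13: Sun, Jun 13: Wed, Jul 13: Fri, Aug 13: Mon, Sep 13: Thu, Oct 13: Sat, Nov 13: Tue, Dec 13: Thu.
Friday occurs in April, July — 2 months.

2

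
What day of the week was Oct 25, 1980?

January 1, 1980 is a Tuesday.
October 25 is day 299 of the year, i.e. 298 days after Jan 1.
298 mod 7 = 4, so advance 4 weekdays from Tuesday: Saturday.

Saturday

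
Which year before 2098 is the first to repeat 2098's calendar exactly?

2087

Two years share a calendar iff Jan 1 falls on the same weekday and both are leap or both are common. 2098: Jan 1 is Wednesday, common year.
2097: Jan 1 Tuesday, common
2096: Jan 1 Sunday, leap
2095: Jan 1 Saturday, common
2094: Jan 1 Friday, common
2093: Jan 1 Thursday, common
2092: Jan 1 Tuesday, leap
2091: Jan 1 Monday, common
2090: Jan 1 Sunday, common
2089: Jan 1 Saturday, common
2088: Jan 1 Thursday, leap
2087: Jan 1 Wednesday, common
2087 matches on both conditions.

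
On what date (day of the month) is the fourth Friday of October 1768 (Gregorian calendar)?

October 1, 1768 is a Saturday, so the first Friday is the 7th.
The fourth Friday is 7 + 21 = 28.

28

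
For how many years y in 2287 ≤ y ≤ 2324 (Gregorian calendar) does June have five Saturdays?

12

June has 30 days; it has five Saturdays when Saturday falls among the first (month-length − 28) days — i.e. when June 1 is one of Saturday/Friday.
June 1 by year: 2287:Wed 2288:Fri✓ 2289:Sat✓ 2290:Sun 2291:Mon 2292:Wed 2293:Thu 2294:Fri✓ 2295:Sat✓ 2296:Mon 2297:Tue 2298:Wed 2299:Thu 2300:Fri✓ 2301:Sat✓ …(8 more)… 2310:Wed 2311:Thu 2312:Sat✓ 2313:Sun 2314:Mon 2315:Tue 2316:Thu 2317:Fri✓ 2318:Sat✓ 2319:Sun 2320:Tue 2321:Wed 2322:Thu 2323:Fri✓ 2324:Sun
Years with five Saturdays: 2288, 2289, 2294, 2295, 2300, 2301, 2306, 2307, 2312, 2317, 2318, 2323 → 12.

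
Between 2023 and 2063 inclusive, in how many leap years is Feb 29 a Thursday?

Leap years in 2023–2063: 10 of them.
Feb 29 weekday advances by 5 (mod 7) from one leap year to the next four years later (or differs when a century non-leap intervenes).
Leap-day weekdays: 2024:Thu✓ 2028:Tue 2032:Sun 2036:Fri 2040:Wed 2044:Mon 2048:Sat 2052:Thu✓ 2056:Tue 2060:Sun
Thursday: 2024, 2052 → 2.

2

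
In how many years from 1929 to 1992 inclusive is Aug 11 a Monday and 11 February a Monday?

Check each year's weekday for Aug 11 and 11 February:
  1929: Sun/Mon  1930: Mon/Tue  1931: Tue/Wed  1932: Thu/Thu  1933: Fri/Sat  1934: Sat/Sun  1935: Sun/Mon  1936: Tue/Tue  1937: Wed/Thu  1938: Thu/Fri  1939: Fri/Sat  1940: Sun/Sun  1941: Mon/Tue  1942: Tue/Wed  …(36 more)…  1979: Sat/Sun  1980: Mon/Mon ✓  1981: Tue/Wed  1982: Wed/Thu  1983: Thu/Fri  1984: Sat/Sat  1985: Sun/Mon  1986: Mon/Tue  1987: Tue/Wed  1988: Thu/Thu  1989: Fri/Sat  1990: Sat/Sun  1991: Sun/Mon  1992: Tue/Tue
Both conditions hold in: 1952, 1980 — 2.

2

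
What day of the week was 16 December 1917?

January 1, 1917 is a Monday.
December 16 is day 350 of the year, i.e. 349 days after Jan 1.
349 mod 7 = 6, so advance 6 weekdays from Monday: Sunday.

Sunday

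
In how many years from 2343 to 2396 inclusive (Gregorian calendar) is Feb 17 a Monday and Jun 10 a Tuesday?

Check each year's weekday for Feb 17 and Jun 10:
  2343: Wed/Thu  2344: Thu/Sat  2345: Sat/Sun  2346: Sun/Mon  2347: Mon/Tue ✓  2348: Tue/Thu  2349: Thu/Fri  2350: Fri/Sat  2351: Sat/Sun  2352: Sun/Tue  2353: Tue/Wed  2354: Wed/Thu  2355: Thu/Fri  2356: Fri/Sun  …(26 more)…  2383: Thu/Fri  2384: Fri/Sun  2385: Sun/Mon  2386: Mon/Tue ✓  2387: Tue/Wed  2388: Wed/Fri  2389: Fri/Sat  2390: Sat/Sun  2391: Sun/Mon  2392: Mon/Wed  2393: Wed/Thu  2394: Thu/Fri  2395: Fri/Sat  2396: Sat/Mon
Both conditions hold in: 2347, 2358, 2369, 2375, 2386 — 5.

5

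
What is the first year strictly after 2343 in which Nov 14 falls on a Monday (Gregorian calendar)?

From one year to the next, a fixed date's weekday advances by 1, or by 2 when a Feb 29 lies between the two dates.
2343: November 14 is Sunday.
2344: Tuesday (+2)
2345: Wednesday (+1)
2346: Thursday (+1)
2347: Friday (+1)
2348: Sunday (+2)
2349: Monday (+1)
Nov 14 falls on a Monday in 2349.

2349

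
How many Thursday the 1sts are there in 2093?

2

Check the 1st of each month of 2093: Jan 1: Thu, Feb 1: Sun, Mar 1: Sun, Apr 1: Wed, May 1: Fri, Jun 1: Mon, Jul 1: Wed, Aug 1: Sat, Sep 1: Tue, Oct 1: Thu, Nov 1: Sun, Dec 1: Tue.
Thursday occurs in January, October — 2 months.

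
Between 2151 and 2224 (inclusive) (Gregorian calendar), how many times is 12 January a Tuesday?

11

Track 12 January's weekday year by year (advancing +1, or +2 across a Feb 29):
  2151: Tue ✓  2152: Wed (+1)  2153: Fri (+2)  2154: Sat (+1)  2155: Sun (+1)
  2156: Mon (+1)  2157: Wed (+2)  2158: Thu (+1)  2159: Fri (+1)  2160: Sat (+1)
  2161: Mon (+2)  2162: Tue (+1) ✓  2163: Wed (+1)  2164: Thu (+1)  … (46 more years) …
  2211: Sat (+1)  2212: Sun (+1)  2213: Tue (+2) ✓  2214: Wed (+1)  2215: Thu (+1)
  2216: Fri (+1)  2217: Sun (+2)  2218: Mon (+1)  2219: Tue (+1) ✓  2220: Wed (+1)
  2221: Fri (+2)  2222: Sat (+1)  2223: Sun (+1)  2224: Mon (+1)
Tuesday years: 2151, 2162, 2168, 2173, 2179, 2190, 2196, 2202, 2208, 2213, 2219 — 11 in total.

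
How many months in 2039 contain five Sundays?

4

A month of length L has five Sundays iff its first Sunday is on day ≤ L−28 (so day 1–3 in a 31-day month, 1–2 in a 30-day month, day 1 in a leap February).
Checking each month of 2039: Jan starts Sat (31d) ✓; Feb starts Tue (28d); Mar starts Tue (31d); Apr starts Fri (30d); May starts Sun (31d) ✓; Jun starts Wed (30d); Jul starts Fri (31d) ✓; Aug starts Mon (31d); Sep starts Thu (30d); Oct starts Sat (31d) ✓; Nov starts Tue (30d); Dec starts Thu (31d).
Five-Sunday months: January, May, July, October → 4.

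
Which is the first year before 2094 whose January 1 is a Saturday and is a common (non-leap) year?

Jan 1 advances by 2 weekdays after a leap year and by 1 after a common year.
2094: Jan 1 is Friday.
2093: Thursday
2092: Tuesday (leap)
2091: Monday
2090: Sunday
2089: Saturday
2089 begins on a Saturday and is a common year.

2089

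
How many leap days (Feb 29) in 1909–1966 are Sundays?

2

Leap years in 1909–1966: 14 of them.
Feb 29 weekday advances by 5 (mod 7) from one leap year to the next four years later (or differs when a century non-leap intervenes).
Leap-day weekdays: 1912:Thu 1916:Tue 1920:Sun✓ 1924:Fri 1928:Wed 1932:Mon 1936:Sat 1940:Thu 1944:Tue 1948:Sun✓ 1952:Fri 1956:Wed 1960:Mon 1964:Sat
Sunday: 1920, 1948 → 2.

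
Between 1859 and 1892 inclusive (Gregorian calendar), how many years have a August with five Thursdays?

14

August has 31 days; it has five Thursdays when Thursday falls among the first (month-length − 28) days — i.e. when August 1 is one of Thursday/Wednesday/Tuesday.
August 1 by year: 1859:Mon 1860:Wed✓ 1861:Thu✓ 1862:Fri 1863:Sat 1864:Mon 1865:Tue✓ 1866:Wed✓ 1867:Thu✓ 1868:Sat 1869:Sun 1870:Mon 1871:Tue✓ 1872:Thu✓ 1873:Fri …(4 more)… 1878:Thu✓ 1879:Fri 1880:Sun 1881:Mon 1882:Tue✓ 1883:Wed✓ 1884:Fri 1885:Sat 1886:Sun 1887:Mon 1888:Wed✓ 1889:Thu✓ 1890:Fri 1891:Sat 1892:Mon
Years with five Thursdays: 1860, 1861, 1865, 1866, 1867, 1871, 1872, 1876, 1877, 1878, 1882, 1883, 1888, 1889 → 14.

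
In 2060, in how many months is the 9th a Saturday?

Check the 9th of each month of 2060: Jan 9: Fri, Feb 9: Mon, Mar 9: Tue, Apr 9: Fri, May 9: Sun, Jun 9: Wed, Jul 9: Fri, Aug 9: Mon, Sep 9: Thu, Oct 9: Sat, Nov 9: Tue, Dec 9: Thu.
Saturday occurs in October — 1 month.

1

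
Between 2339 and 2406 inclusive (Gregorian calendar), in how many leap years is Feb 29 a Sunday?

Leap years in 2339–2406: 17 of them.
Feb 29 weekday advances by 5 (mod 7) from one leap year to the next four years later (or differs when a century non-leap intervenes).
Leap-day weekdays: 2340:Thu 2344:Tue 2348:Sun✓ 2352:Fri 2356:Wed 2360:Mon 2364:Sat 2368:Thu 2372:Tue 2376:Sun✓ 2380:Fri 2384:Wed 2388:Mon 2392:Sat 2396:Thu 2400:Tue 2404:Sun✓
Sunday: 2348, 2376, 2404 → 3.

3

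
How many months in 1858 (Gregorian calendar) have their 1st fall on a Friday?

2

Check the 1st of each month of 1858: Jan 1: Fri, Feb 1: Mon, Mar 1: Mon, Apr 1: Thu, May 1: Sat, Jun 1: Tue, Jul 1: Thu, Aug 1: Sun, Sep 1: Wed, Oct 1: Fri, Nov 1: Mon, Dec 1: Wed.
Friday occurs in January, October — 2 months.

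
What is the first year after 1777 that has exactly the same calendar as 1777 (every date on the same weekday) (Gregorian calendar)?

Two years share a calendar iff Jan 1 falls on the same weekday and both are leap or both are common. 1777: Jan 1 is Wednesday, common year.
1778: Jan 1 Thursday, common
1779: Jan 1 Friday, common
1780: Jan 1 Saturday, leap
1781: Jan 1 Monday, common
1782: Jan 1 Tuesday, common
1783: Jan 1 Wednesday, common
1783 matches on both conditions.

1783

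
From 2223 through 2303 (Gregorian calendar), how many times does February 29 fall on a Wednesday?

Leap years in 2223–2303: 19 of them.
Feb 29 weekday advances by 5 (mod 7) from one leap year to the next four years later (or differs when a century non-leap intervenes).
Leap-day weekdays: 2224:Sun 2228:Fri 2232:Wed✓ 2236:Mon 2240:Sat 2244:Thu 2248:Tue 2252:Sun 2256:Fri 2260:Wed✓ 2264:Mon 2268:Sat 2272:Thu 2276:Tue 2280:Sun 2284:Fri 2288:Wed✓ 2292:Mon 2296:Sat
Wednesday: 2232, 2260, 2288 → 3.

3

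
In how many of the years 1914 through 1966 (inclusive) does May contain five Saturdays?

23

May has 31 days; it has five Saturdays when Saturday falls among the first (month-length − 28) days — i.e. when May 1 is one of Saturday/Friday/Thursday.
May 1 by year: 1914:Fri✓ 1915:Sat✓ 1916:Mon 1917:Tue 1918:Wed 1919:Thu✓ 1920:Sat✓ 1921:Sun 1922:Mon 1923:Tue 1924:Thu✓ 1925:Fri✓ 1926:Sat✓ 1927:Sun 1928:Tue …(23 more)… 1952:Thu✓ 1953:Fri✓ 1954:Sat✓ 1955:Sun 1956:Tue 1957:Wed 1958:Thu✓ 1959:Fri✓ 1960:Sun 1961:Mon 1962:Tue 1963:Wed 1964:Fri✓ 1965:Sat✓ 1966:Sun
Years with five Saturdays: 1914, 1915, 1919, 1920, 1924, 1925, 1926, 1930, 1931, 1936, 1937, 1941, 1942, 1943, 1947, 1948, 1952, 1953, 1954, 1958, 1959, 1964, 1965 → 23.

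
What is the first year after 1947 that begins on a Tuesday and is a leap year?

1952

Jan 1 advances by 2 weekdays after a leap year and by 1 after a common year.
1947: Jan 1 is Wednesday.
1948: Thursday (leap)
1949: Saturday
1950: Sunday
1951: Monday
1952: Tuesday (leap)
1952 begins on a Tuesday and is a leap year.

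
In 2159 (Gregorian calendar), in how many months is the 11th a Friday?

Check the 11th of each month of 2159: Jan 11: Thu, Feb 11: Sun, Mar 11: Sun, Apr 11: Wed, May 11: Fri, Jun 11: Mon, Jul 11: Wed, Aug 11: Sat, Sep 11: Tue, Oct 11: Thu, Nov 11: Sun, Dec 11: Tue.
Friday occurs in May — 1 month.

1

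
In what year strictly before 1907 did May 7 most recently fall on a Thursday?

From one year to the next, a fixed date's weekday advances by 1, or by 2 when a Feb 29 lies between the two dates.
1907: May 7 is Tuesday.
1906: Monday (−1)
1905: Sunday (−1)
1904: Saturday (−1)
1903: Thursday (−2)
May 7 falls on a Thursday in 1903.

1903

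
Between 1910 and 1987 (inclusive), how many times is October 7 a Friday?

11

Track October 7's weekday year by year (advancing +1, or +2 across a Feb 29):
  1910: Fri ✓  1911: Sat (+1)  1912: Mon (+2)  1913: Tue (+1)  1914: Wed (+1)
  1915: Thu (+1)  1916: Sat (+2)  1917: Sun (+1)  1918: Mon (+1)  1919: Tue (+1)
  1920: Thu (+2)  1921: Fri (+1) ✓  1922: Sat (+1)  1923: Sun (+1)  … (50 more years) …
  1974: Mon (+1)  1975: Tue (+1)  1976: Thu (+2)  1977: Fri (+1) ✓  1978: Sat (+1)
  1979: Sun (+1)  1980: Tue (+2)  1981: Wed (+1)  1982: Thu (+1)  1983: Fri (+1) ✓
  1984: Sun (+2)  1985: Mon (+1)  1986: Tue (+1)  1987: Wed (+1)
Friday years: 1910, 1921, 1927, 1932, 1938, 1949, 1955, 1960, 1966, 1977, 1983 — 11 in total.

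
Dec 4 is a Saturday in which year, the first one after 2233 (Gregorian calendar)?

2241

From one year to the next, a fixed date's weekday advances by 1, or by 2 when a Feb 29 lies between the two dates.
2233: December 4 is Wednesday.
2234: Thursday (+1)
2235: Friday (+1)
2236: Sunday (+2)
2237: Monday (+1)
2238: Tuesday (+1)
2239: Wednesday (+1)
2240: Friday (+2)
2241: Saturday (+1)
Dec 4 falls on a Saturday in 2241.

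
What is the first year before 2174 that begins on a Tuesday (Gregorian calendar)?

2171

Jan 1 advances by 2 weekdays after a leap year and by 1 after a common year.
2174: Jan 1 is Saturday.
2173: Friday
2172: Wednesday (leap)
2171: Tuesday
2171 begins on a Tuesday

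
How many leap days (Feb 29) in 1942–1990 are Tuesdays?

2

Leap years in 1942–1990: 12 of them.
Feb 29 weekday advances by 5 (mod 7) from one leap year to the next four years later (or differs when a century non-leap intervenes).
Leap-day weekdays: 1944:Tue✓ 1948:Sun 1952:Fri 1956:Wed 1960:Mon 1964:Sat 1968:Thu 1972:Tue✓ 1976:Sun 1980:Fri 1984:Wed 1988:Mon
Tuesday: 1944, 1972 → 2.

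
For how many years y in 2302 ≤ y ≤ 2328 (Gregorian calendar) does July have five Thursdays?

July has 31 days; it has five Thursdays when Thursday falls among the first (month-length − 28) days — i.e. when July 1 is one of Thursday/Wednesday/Tuesday.
July 1 by year: 2302:Tue✓ 2303:Wed✓ 2304:Fri 2305:Sat 2306:Sun 2307:Mon 2308:Wed✓ 2309:Thu✓ 2310:Fri 2311:Sat 2312:Mon 2313:Tue✓ 2314:Wed✓ 2315:Thu✓ 2316:Sat 2317:Sun 2318:Mon 2319:Tue✓ 2320:Thu✓ 2321:Fri 2322:Sat 2323:Sun 2324:Tue✓ 2325:Wed✓ 2326:Thu✓ 2327:Fri 2328:Sun
Years with five Thursdays: 2302, 2303, 2308, 2309, 2313, 2314, 2315, 2319, 2320, 2324, 2325, 2326 → 12.

12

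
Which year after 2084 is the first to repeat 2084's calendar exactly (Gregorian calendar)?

Two years share a calendar iff Jan 1 falls on the same weekday and both are leap or both are common. 2084: Jan 1 is Saturday, leap year.
2085: Jan 1 Monday, common
2086: Jan 1 Tuesday, common
2087: Jan 1 Wednesday, common
2088: Jan 1 Thursday, leap
2089: Jan 1 Saturday, common
2090: Jan 1 Sunday, common
2091: Jan 1 Monday, common
2092: Jan 1 Tuesday, leap
2093: Jan 1 Thursday, common
2094: Jan 1 Friday, common
2095: Jan 1 Saturday, common
2096: Jan 1 Sunday, leap
2097: Jan 1 Tuesday, common
2098: Jan 1 Wednesday, common
2099: Jan 1 Thursday, common
2100: Jan 1 Friday, common
2101: Jan 1 Saturday, common
2102: Jan 1 Sunday, common
2103: Jan 1 Monday, common
2104: Jan 1 Tuesday, leap
2105: Jan 1 Thursday, common
2106: Jan 1 Friday, common
2107: Jan 1 Saturday, common
2108: Jan 1 Sunday, leap
2109: Jan 1 Tuesday, common
2110: Jan 1 Wednesday, common
2111: Jan 1 Thursday, common
2112: Jan 1 Friday, leap
2113: Jan 1 Sunday, common
2114: Jan 1 Monday, common
2115: Jan 1 Tuesday, common
2116: Jan 1 Wednesday, leap
2117: Jan 1 Friday, common
2118: Jan 1 Saturday, common
2119: Jan 1 Sunday, common
2120: Jan 1 Monday, leap
2121: Jan 1 Wednesday, common
2122: Jan 1 Thursday, common
2123: Jan 1 Friday, common
2124: Jan 1 Saturday, leap
2124 matches on both conditions.

2124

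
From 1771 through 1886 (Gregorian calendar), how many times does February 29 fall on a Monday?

Leap years in 1771–1886: 28 of them.
Feb 29 weekday advances by 5 (mod 7) from one leap year to the next four years later (or differs when a century non-leap intervenes).
Leap-day weekdays: 1772:Sat 1776:Thu 1780:Tue 1784:Sun 1788:Fri 1792:Wed 1796:Mon✓ 1804:Wed 1808:Mon✓ 1812:Sat 1816:Thu 1820:Tue 1824:Sun 1828:Fri 1832:Wed 1836:Mon✓ 1840:Sat 1844:Thu 1848:Tue 1852:Sun 1856:Fri 1860:Wed 1864:Mon✓ 1868:Sat 1872:Thu 1876:Tue 1880:Sun 1884:Fri
Monday: 1796, 1808, 1836, 1864 → 4.

4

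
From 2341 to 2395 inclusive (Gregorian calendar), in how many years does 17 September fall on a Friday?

Track 17 September's weekday year by year (advancing +1, or +2 across a Feb 29):
  2341: Wed  2342: Thu (+1)  2343: Fri (+1) ✓  2344: Sun (+2)  2345: Mon (+1)
  2346: Tue (+1)  2347: Wed (+1)  2348: Fri (+2) ✓  2349: Sat (+1)  2350: Sun (+1)
  2351: Mon (+1)  2352: Wed (+2)  2353: Thu (+1)  2354: Fri (+1) ✓  … (27 more years) …
  2382: Fri (+1) ✓  2383: Sat (+1)  2384: Mon (+2)  2385: Tue (+1)  2386: Wed (+1)
  2387: Thu (+1)  2388: Sat (+2)  2389: Sun (+1)  2390: Mon (+1)  2391: Tue (+1)
  2392: Thu (+2)  2393: Fri (+1) ✓  2394: Sat (+1)  2395: Sun (+1)
Friday years: 2343, 2348, 2354, 2365, 2371, 2376, 2382, 2393 — 8 in total.

8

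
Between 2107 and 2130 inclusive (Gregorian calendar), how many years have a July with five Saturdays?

July has 31 days; it has five Saturdays when Saturday falls among the first (month-length − 28) days — i.e. when July 1 is one of Saturday/Friday/Thursday.
July 1 by year: 2107:Fri✓ 2108:Sun 2109:Mon 2110:Tue 2111:Wed 2112:Fri✓ 2113:Sat✓ 2114:Sun 2115:Mon 2116:Wed 2117:Thu✓ 2118:Fri✓ 2119:Sat✓ 2120:Mon 2121:Tue 2122:Wed 2123:Thu✓ 2124:Sat✓ 2125:Sun 2126:Mon 2127:Tue 2128:Thu✓ 2129:Fri✓ 2130:Sat✓
Years with five Saturdays: 2107, 2112, 2113, 2117, 2118, 2119, 2123, 2124, 2128, 2129, 2130 → 11.

11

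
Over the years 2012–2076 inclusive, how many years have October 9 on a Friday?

Track October 9's weekday year by year (advancing +1, or +2 across a Feb 29):
  2012: Tue  2013: Wed (+1)  2014: Thu (+1)  2015: Fri (+1) ✓  2016: Sun (+2)
  2017: Mon (+1)  2018: Tue (+1)  2019: Wed (+1)  2020: Fri (+2) ✓  2021: Sat (+1)
  2022: Sun (+1)  2023: Mon (+1)  2024: Wed (+2)  2025: Thu (+1)  … (37 more years) …
  2063: Tue (+1)  2064: Thu (+2)  2065: Fri (+1) ✓  2066: Sat (+1)  2067: Sun (+1)
  2068: Tue (+2)  2069: Wed (+1)  2070: Thu (+1)  2071: Fri (+1) ✓  2072: Sun (+2)
  2073: Mon (+1)  2074: Tue (+1)  2075: Wed (+1)  2076: Fri (+2) ✓
Friday years: 2015, 2020, 2026, 2037, 2043, 2048, 2054, 2065, 2071, 2076 — 10 in total.

10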